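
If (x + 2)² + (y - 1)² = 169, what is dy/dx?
Take d/dx of both sides. Since y is implicitly a function of x, the chain rule attaches a y' = dy/dx factor whenever we differentiate through y.

Set F(x, y) = (left side) − (right side), so the curve is F = 0. Differentiating each term of F:
  d/dx[(x + 2)^2] = 2x + 4
  d/dx[(y - 1)^2] = 2·y'(y - 1)
  d/dx[-169] = 0

Collecting, the y'-free part is the partial derivative in x and the y' coefficient is the partial derivative in y:
  ∂F/∂x = 2x + 4
  ∂F/∂y = 2y - 2

so d/dx[F(x, y(x))] = ∂F/∂x + (∂F/∂y)·y' = 0. Rearranging,
  dy/dx = -(∂F/∂x)/(∂F/∂y) = -(2x + 4)/(2y - 2) = (-x - 2)/(y - 1)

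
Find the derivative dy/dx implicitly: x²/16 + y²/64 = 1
Differentiate both sides with respect to x, treating y as y(x). By the chain rule, any term containing y contributes a factor of y' = dy/dx when we differentiate it.

Move every term to one side and write the relation as F(x, y) = 0. Term by term,
  d/dx[x^2/16] = x/8
  d/dx[y^2/64] = y·y'/32
  d/dx[-1] = 0

The pieces without y' make up ∂F/∂x and the coefficient of y' is ∂F/∂y:
  ∂F/∂x = x/8,
  ∂F/∂y = y/32.

Since d/dx[F] = ∂F/∂x + (∂F/∂y)·y' = 0, solve for y':
  (∂F/∂y)·y' = -∂F/∂x
  dy/dx = -(∂F/∂x)/(∂F/∂y) = -(x/8)/(y/32) = -4x/y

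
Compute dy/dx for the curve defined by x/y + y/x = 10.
Apply d/dx to both sides, remembering that y depends on x. Each occurrence of y therefore brings in a y' = dy/dx via the chain rule.

With F(x, y) equal to the left-hand side minus the right, differentiate F term by term:
  d/dx[x/y] = -x·y'/y^2 + 1/y
  d/dx[y/x] = y'/x - y/x^2
  d/dx[-10] = 0
Adding these up, d/dx[F] = 0 becomes
  (1/y - y/x^2) + (-x/y^2 + 1/x)·y' = 0,
so isolating y',
  dy/dx = -(1/y - y/x^2)/(-x/y^2 + 1/x)
        = -((x - y)(x + y)/(x^2y))/(-(x - y)(x + y)/(xy^2)) = y/x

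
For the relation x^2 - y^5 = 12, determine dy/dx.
Apply d/dx to both sides, remembering that y depends on x. Each occurrence of y therefore brings in a y' = dy/dx via the chain rule.

With F(x, y) equal to the left-hand side minus the right, differentiate F term by term:
  d/dx[x^2] = 2x
  d/dx[-y^5] = -5y^4·y'
  d/dx[-12] = 0
Adding these up, d/dx[F] = 0 becomes
  (2x) + (-5y^4)·y' = 0,
so isolating y',
  dy/dx = -(2x)/(-5y^4) = 2x/(5y^4)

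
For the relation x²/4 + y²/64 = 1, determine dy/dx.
Take d/dx of both sides. Since y is implicitly a function of x, the chain rule attaches a y' = dy/dx factor whenever we differentiate through y.

Set F(x, y) = (left side) − (right side), so the curve is F = 0. Differentiating each term of F:
  d/dx[x^2/4] = x/2
  d/dx[y^2/64] = y·y'/32
  d/dx[-1] = 0

Collecting, the y'-free part is the partial derivative in x and the y' coefficient is the partial derivative in y:
  ∂F/∂x = x/2
  ∂F/∂y = y/32

so d/dx[F(x, y(x))] = ∂F/∂x + (∂F/∂y)·y' = 0. Rearranging,
  dy/dx = -(∂F/∂x)/(∂F/∂y) = -(x/2)/(y/32) = -16x/y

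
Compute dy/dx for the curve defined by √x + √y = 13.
Take d/dx of both sides. Since y is implicitly a function of x, the chain rule attaches a y' = dy/dx factor whenever we differentiate through y.

Set F(x, y) = (left side) − (right side), so the curve is F = 0. Differentiating each term of F:
  d/dx[√(x)] = 1/(2√(x))
  d/dx[√(y)] = y'/(2√(y))
  d/dx[-13] = 0

Collecting, the y'-free part is the partial derivative in x and the y' coefficient is the partial derivative in y:
  ∂F/∂x = 1/(2√(x))
  ∂F/∂y = 1/(2√(y))

so d/dx[F(x, y(x))] = ∂F/∂x + (∂F/∂y)·y' = 0. Rearranging,
  dy/dx = -(∂F/∂x)/(∂F/∂y) = -(1/(2√(x)))/(1/(2√(y))) = -√(y)/√(x)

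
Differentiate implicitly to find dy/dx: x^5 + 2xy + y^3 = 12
Apply d/dx to both sides, remembering that y depends on x. Each occurrence of y therefore brings in a y' = dy/dx via the chain rule.

With F(x, y) equal to the left-hand side minus the right, differentiate F term by term:
  d/dx[x^5] = 5x^4
  d/dx[2xy] = 2x·y' + 2y
  d/dx[y^3] = 3y^2·y'
  d/dx[-12] = 0
Adding these up, d/dx[F] = 0 becomes
  (5x^4 + 2y) + (2x + 3y^2)·y' = 0,
so isolating y',
  dy/dx = -(5x^4 + 2y)/(2x + 3y^2) = (-5x^4 - 2y)/(2x + 3y^2)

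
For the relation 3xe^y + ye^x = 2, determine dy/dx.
Differentiate the relation implicitly: treat y = y(x) and apply the chain rule, so every y-derivative picks up a y' = dy/dx factor.

With everything moved to the left-hand side, differentiate term by term:
  d/dx[3x·e^(y)] = 3x·y'·e^(y) + 3e^(y)
  d/dx[y·e^(x)] = y·e^(x) + y'·e^(x)
  d/dx[-2] = 0

Separating the contributions that come from x directly and those that come through y:
  without y':      y·e^(x) + 3e^(y)
  multiplying y':  3x·e^(y) + e^(x)

so (y·e^(x) + 3e^(y)) + (3x·e^(y) + e^(x))·y' = 0, and therefore
  dy/dx = -(y·e^(x) + 3e^(y))/(3x·e^(y) + e^(x)) = (-y·e^(x) - 3e^(y))/(3x·e^(y) + e^(x))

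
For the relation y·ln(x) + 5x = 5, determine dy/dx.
Differentiate the relation implicitly: treat y = y(x) and apply the chain rule, so every y-derivative picks up a y' = dy/dx factor.

With everything moved to the left-hand side, differentiate term by term:
  d/dx[5x] = 5
  d/dx[y·ln(x)] = y'·ln(x) + y/x
  d/dx[-5] = 0

Separating the contributions that come from x directly and those that come through y:
  without y':      5 + y/x
  multiplying y':  ln(x)

so (5 + y/x) + (ln(x))·y' = 0, and therefore
  dy/dx = -(5 + y/x)/(ln(x))
        = -((5x + y)/x)/(ln(x)) = (-5x - y)/(x·ln(x))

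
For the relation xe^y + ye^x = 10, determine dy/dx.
Take d/dx of both sides. Since y is implicitly a function of x, the chain rule attaches a y' = dy/dx factor whenever we differentiate through y.

Set F(x, y) = (left side) − (right side), so the curve is F = 0. Differentiating each term of F:
  d/dx[x·e^(y)] = x·y'·e^(y) + e^(y)
  d/dx[y·e^(x)] = y·e^(x) + y'·e^(x)
  d/dx[-10] = 0

Collecting, the y'-free part is the partial derivative in x and the y' coefficient is the partial derivative in y:
  ∂F/∂x = y·e^(x) + e^(y)
  ∂F/∂y = x·e^(y) + e^(x)

so d/dx[F(x, y(x))] = ∂F/∂x + (∂F/∂y)·y' = 0. Rearranging,
  dy/dx = -(∂F/∂x)/(∂F/∂y) = -(y·e^(x) + e^(y))/(x·e^(y) + e^(x)) = (-y·e^(x) - e^(y))/(x·e^(y) + e^(x))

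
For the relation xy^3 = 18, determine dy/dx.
Apply d/dx to both sides, remembering that y depends on x. Each occurrence of y therefore brings in a y' = dy/dx via the chain rule.

With F(x, y) equal to the left-hand side minus the right, differentiate F term by term:
  d/dx[xy^3] = 3xy^2·y' + y^3
  d/dx[-18] = 0
Adding these up, d/dx[F] = 0 becomes
  (y^3) + (3xy^2)·y' = 0,
so isolating y',
  dy/dx = -(y^3)/(3xy^2) = -y/(3x)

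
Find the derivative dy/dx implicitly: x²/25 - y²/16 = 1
Differentiate both sides with respect to x, treating y as y(x). By the chain rule, any term containing y contributes a factor of y' = dy/dx when we differentiate it.

Move every term to one side and write the relation as F(x, y) = 0. Term by term,
  d/dx[x^2/25] = 2x/25
  d/dx[-y^2/16] = -y·y'/8
  d/dx[-1] = 0

The pieces without y' make up ∂F/∂x and the coefficient of y' is ∂F/∂y:
  ∂F/∂x = 2x/25,
  ∂F/∂y = -y/8.

Since d/dx[F] = ∂F/∂x + (∂F/∂y)·y' = 0, solve for y':
  (∂F/∂y)·y' = -∂F/∂x
  dy/dx = -(∂F/∂x)/(∂F/∂y) = -(2x/25)/(-y/8) = 16x/(25y)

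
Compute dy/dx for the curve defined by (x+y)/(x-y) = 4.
Take d/dx of both sides. Since y is implicitly a function of x, the chain rule attaches a y' = dy/dx factor whenever we differentiate through y.

Set F(x, y) = (left side) − (right side), so the curve is F = 0. Differentiating each term of F:
  d/dx[(x + y)/(x - y)] = (y' + 1)/(x - y) + (x + y)(y' - 1)/(x - y)^2
  d/dx[-4] = 0

Collecting, the y'-free part is the partial derivative in x and the y' coefficient is the partial derivative in y:
  ∂F/∂x = 1/(x - y) - (x + y)/(x - y)^2
  ∂F/∂y = 1/(x - y) + (x + y)/(x - y)^2

so d/dx[F(x, y(x))] = ∂F/∂x + (∂F/∂y)·y' = 0. Rearranging,
  dy/dx = -(∂F/∂x)/(∂F/∂y) = -(1/(x - y) - (x + y)/(x - y)^2)/(1/(x - y) + (x + y)/(x - y)^2)
        = -(-2y/(x - y)^2)/(2x/(x - y)^2) = y/x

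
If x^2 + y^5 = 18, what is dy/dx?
Differentiate the relation implicitly: treat y = y(x) and apply the chain rule, so every y-derivative picks up a y' = dy/dx factor.

With everything moved to the left-hand side, differentiate term by term:
  d/dx[x^2] = 2x
  d/dx[y^5] = 5y^4·y'
  d/dx[-18] = 0

Separating the contributions that come from x directly and those that come through y:
  without y':      2x
  multiplying y':  5y^4

so (2x) + (5y^4)·y' = 0, and therefore
  dy/dx = -(2x)/(5y^4) = -2x/(5y^4)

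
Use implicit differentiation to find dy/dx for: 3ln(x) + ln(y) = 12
Differentiate the relation implicitly: treat y = y(x) and apply the chain rule, so every y-derivative picks up a y' = dy/dx factor.

With everything moved to the left-hand side, differentiate term by term:
  d/dx[3ln(x)] = 3/x
  d/dx[ln(y)] = y'/y
  d/dx[-12] = 0

Separating the contributions that come from x directly and those that come through y:
  without y':      3/x
  multiplying y':  1/y

so (3/x) + (1/y)·y' = 0, and therefore
  dy/dx = -(3/x)/(1/y) = -3y/x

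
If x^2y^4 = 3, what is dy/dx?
Differentiate both sides with respect to x, treating y as y(x). By the chain rule, any term containing y contributes a factor of y' = dy/dx when we differentiate it.

Move every term to one side and write the relation as F(x, y) = 0. Term by term,
  d/dx[x^2y^4] = 4x^2y^3·y' + 2xy^4
  d/dx[-3] = 0

The pieces without y' make up ∂F/∂x and the coefficient of y' is ∂F/∂y:
  ∂F/∂x = 2xy^4,
  ∂F/∂y = 4x^2y^3.

Since d/dx[F] = ∂F/∂x + (∂F/∂y)·y' = 0, solve for y':
  (∂F/∂y)·y' = -∂F/∂x
  dy/dx = -(∂F/∂x)/(∂F/∂y) = -(2xy^4)/(4x^2y^3) = -y/(2x)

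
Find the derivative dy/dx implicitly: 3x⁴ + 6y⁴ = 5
Differentiate both sides with respect to x, treating y as y(x). By the chain rule, any term containing y contributes a factor of y' = dy/dx when we differentiate it.

Move every term to one side and write the relation as F(x, y) = 0. Term by term,
  d/dx[3x^4] = 12x^3
  d/dx[6y^4] = 24y^3·y'
  d/dx[-5] = 0

The pieces without y' make up ∂F/∂x and the coefficient of y' is ∂F/∂y:
  ∂F/∂x = 12x^3,
  ∂F/∂y = 24y^3.

Since d/dx[F] = ∂F/∂x + (∂F/∂y)·y' = 0, solve for y':
  (∂F/∂y)·y' = -∂F/∂x
  dy/dx = -(∂F/∂x)/(∂F/∂y) = -(12x^3)/(24y^3) = -x^3/(2y^3)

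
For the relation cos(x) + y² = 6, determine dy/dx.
Differentiate the relation implicitly: treat y = y(x) and apply the chain rule, so every y-derivative picks up a y' = dy/dx factor.

With everything moved to the left-hand side, differentiate term by term:
  d/dx[y^2] = 2y·y'
  d/dx[cos(x)] = -sin(x)
  d/dx[-6] = 0

Separating the contributions that come from x directly and those that come through y:
  without y':      -sin(x)
  multiplying y':  2y

so (-sin(x)) + (2y)·y' = 0, and therefore
  dy/dx = -(-sin(x))/(2y) = sin(x)/(2y)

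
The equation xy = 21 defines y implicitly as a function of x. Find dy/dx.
Apply d/dx to both sides, remembering that y depends on x. Each occurrence of y therefore brings in a y' = dy/dx via the chain rule.

With F(x, y) equal to the left-hand side minus the right, differentiate F term by term:
  d/dx[xy] = x·y' + y
  d/dx[-21] = 0
Adding these up, d/dx[F] = 0 becomes
  (y) + (x)·y' = 0,
so isolating y',
  dy/dx = -(y)/(x) = -y/x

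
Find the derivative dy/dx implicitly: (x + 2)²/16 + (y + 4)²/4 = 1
Differentiate the relation implicitly: treat y = y(x) and apply the chain rule, so every y-derivative picks up a y' = dy/dx factor.

With everything moved to the left-hand side, differentiate term by term:
  d/dx[(x + 2)^2/16] = x/8 + 1/4
  d/dx[(y + 4)^2/4] = y'(y + 4)/2
  d/dx[-1] = 0

Separating the contributions that come from x directly and those that come through y:
  without y':      x/8 + 1/4
  multiplying y':  y/2 + 2

so (x/8 + 1/4) + (y/2 + 2)·y' = 0, and therefore
  dy/dx = -(x/8 + 1/4)/(y/2 + 2)
        = -((x + 2)/8)/((y + 4)/2) = (-x - 2)/(4(y + 4))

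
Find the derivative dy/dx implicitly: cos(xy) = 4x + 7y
Differentiate both sides with respect to x, treating y as y(x). By the chain rule, any term containing y contributes a factor of y' = dy/dx when we differentiate it.

Move every term to one side and write the relation as F(x, y) = 0. Term by term,
  d/dx[-4x] = -4
  d/dx[-7y] = -7·y'
  d/dx[cos(xy)] = -(x·y' + y)·sin(xy)

The pieces without y' make up ∂F/∂x and the coefficient of y' is ∂F/∂y:
  ∂F/∂x = -y·sin(xy) - 4,
  ∂F/∂y = -x·sin(xy) - 7.

Since d/dx[F] = ∂F/∂x + (∂F/∂y)·y' = 0, solve for y':
  (∂F/∂y)·y' = -∂F/∂x
  dy/dx = -(∂F/∂x)/(∂F/∂y) = -(-y·sin(xy) - 4)/(-x·sin(xy) - 7) = -(y·sin(xy) + 4)/(x·sin(xy) + 7)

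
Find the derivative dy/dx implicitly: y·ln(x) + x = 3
Apply d/dx to both sides, remembering that y depends on x. Each occurrence of y therefore brings in a y' = dy/dx via the chain rule.

With F(x, y) equal to the left-hand side minus the right, differentiate F term by term:
  d/dx[x] = 1
  d/dx[y·ln(x)] = y'·ln(x) + y/x
  d/dx[-3] = 0
Adding these up, d/dx[F] = 0 becomes
  (1 + y/x) + (ln(x))·y' = 0,
so isolating y',
  dy/dx = -(1 + y/x)/(ln(x))
        = -((x + y)/x)/(ln(x)) = (-x - y)/(x·ln(x))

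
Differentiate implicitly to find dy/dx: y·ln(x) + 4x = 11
Differentiate the relation implicitly: treat y = y(x) and apply the chain rule, so every y-derivative picks up a y' = dy/dx factor.

With everything moved to the left-hand side, differentiate term by term:
  d/dx[4x] = 4
  d/dx[y·ln(x)] = y'·ln(x) + y/x
  d/dx[-11] = 0

Separating the contributions that come from x directly and those that come through y:
  without y':      4 + y/x
  multiplying y':  ln(x)

so (4 + y/x) + (ln(x))·y' = 0, and therefore
  dy/dx = -(4 + y/x)/(ln(x))
        = -((4x + y)/x)/(ln(x)) = (-4x - y)/(x·ln(x))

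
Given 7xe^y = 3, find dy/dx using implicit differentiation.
Take d/dx of both sides. Since y is implicitly a function of x, the chain rule attaches a y' = dy/dx factor whenever we differentiate through y.

Set F(x, y) = (left side) − (right side), so the curve is F = 0. Differentiating each term of F:
  d/dx[7x·e^(y)] = 7x·y'·e^(y) + 7e^(y)
  d/dx[-3] = 0

Collecting, the y'-free part is the partial derivative in x and the y' coefficient is the partial derivative in y:
  ∂F/∂x = 7e^(y)
  ∂F/∂y = 7x·e^(y)

so d/dx[F(x, y(x))] = ∂F/∂x + (∂F/∂y)·y' = 0. Rearranging,
  dy/dx = -(∂F/∂x)/(∂F/∂y) = -(7e^(y))/(7x·e^(y)) = -1/x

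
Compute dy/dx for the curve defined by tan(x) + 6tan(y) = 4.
Differentiate both sides with respect to x, treating y as y(x). By the chain rule, any term containing y contributes a factor of y' = dy/dx when we differentiate it.

Move every term to one side and write the relation as F(x, y) = 0. Term by term,
  d/dx[tan(x)] = tan(x)^2 + 1
  d/dx[6tan(y)] = 6·y'(tan(y)^2 + 1)
  d/dx[-4] = 0

The pieces without y' make up ∂F/∂x and the coefficient of y' is ∂F/∂y:
  ∂F/∂x = tan(x)^2 + 1,
  ∂F/∂y = 6tan(y)^2 + 6.

Since d/dx[F] = ∂F/∂x + (∂F/∂y)·y' = 0, solve for y':
  (∂F/∂y)·y' = -∂F/∂x
  dy/dx = -(∂F/∂x)/(∂F/∂y) = -(tan(x)^2 + 1)/(6tan(y)^2 + 6) = -cos(y)^2/(6cos(x)^2)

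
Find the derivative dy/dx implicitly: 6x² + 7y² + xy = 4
Differentiate the relation implicitly: treat y = y(x) and apply the chain rule, so every y-derivative picks up a y' = dy/dx factor.

With everything moved to the left-hand side, differentiate term by term:
  d/dx[6x^2] = 12x
  d/dx[xy] = x·y' + y
  d/dx[7y^2] = 14y·y'
  d/dx[-4] = 0

Separating the contributions that come from x directly and those that come through y:
  without y':      12x + y
  multiplying y':  x + 14y

so (12x + y) + (x + 14y)·y' = 0, and therefore
  dy/dx = -(12x + y)/(x + 14y) = (-12x - y)/(x + 14y)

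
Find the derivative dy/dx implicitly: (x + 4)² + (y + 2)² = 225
Apply d/dx to both sides, remembering that y depends on x. Each occurrence of y therefore brings in a y' = dy/dx via the chain rule.

With F(x, y) equal to the left-hand side minus the right, differentiate F term by term:
  d/dx[(x + 4)^2] = 2x + 8
  d/dx[(y + 2)^2] = 2·y'(y + 2)
  d/dx[-225] = 0
Adding these up, d/dx[F] = 0 becomes
  (2x + 8) + (2y + 4)·y' = 0,
so isolating y',
  dy/dx = -(2x + 8)/(2y + 4) = (-x - 4)/(y + 2)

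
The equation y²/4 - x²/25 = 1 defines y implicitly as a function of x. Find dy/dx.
Differentiate the relation implicitly: treat y = y(x) and apply the chain rule, so every y-derivative picks up a y' = dy/dx factor.

With everything moved to the left-hand side, differentiate term by term:
  d/dx[-x^2/25] = -2x/25
  d/dx[y^2/4] = y·y'/2
  d/dx[-1] = 0

Separating the contributions that come from x directly and those that come through y:
  without y':      -2x/25
  multiplying y':  y/2

so (-2x/25) + (y/2)·y' = 0, and therefore
  dy/dx = -(-2x/25)/(y/2) = 4x/(25y)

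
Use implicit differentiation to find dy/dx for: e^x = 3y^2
Differentiate the relation implicitly: treat y = y(x) and apply the chain rule, so every y-derivative picks up a y' = dy/dx factor.

With everything moved to the left-hand side, differentiate term by term:
  d/dx[-3y^2] = -6y·y'
  d/dx[e^(x)] = e^(x)

Separating the contributions that come from x directly and those that come through y:
  without y':      e^(x)
  multiplying y':  -6y

so (e^(x)) + (-6y)·y' = 0, and therefore
  dy/dx = -(e^(x))/(-6y) = e^(x)/(6y)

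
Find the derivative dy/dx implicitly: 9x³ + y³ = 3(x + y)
Differentiate the relation implicitly: treat y = y(x) and apply the chain rule, so every y-derivative picks up a y' = dy/dx factor.

With everything moved to the left-hand side, differentiate term by term:
  d/dx[9x^3] = 27x^2
  d/dx[-3x] = -3
  d/dx[y^3] = 3y^2·y'
  d/dx[-3y] = -3·y'

Separating the contributions that come from x directly and those that come through y:
  without y':      27x^2 - 3
  multiplying y':  3y^2 - 3

so (27x^2 - 3) + (3y^2 - 3)·y' = 0, and therefore
  dy/dx = -(27x^2 - 3)/(3y^2 - 3) = (1 - 9x^2)/(y^2 - 1)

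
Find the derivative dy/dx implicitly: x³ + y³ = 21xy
Apply d/dx to both sides, remembering that y depends on x. Each occurrence of y therefore brings in a y' = dy/dx via the chain rule.

With F(x, y) equal to the left-hand side minus the right, differentiate F term by term:
  d/dx[x^3] = 3x^2
  d/dx[-21xy] = -21x·y' - 21y
  d/dx[y^3] = 3y^2·y'
Adding these up, d/dx[F] = 0 becomes
  (3x^2 - 21y) + (-21x + 3y^2)·y' = 0,
so isolating y',
  dy/dx = -(3x^2 - 21y)/(-21x + 3y^2) = (x^2 - 7y)/(7x - y^2)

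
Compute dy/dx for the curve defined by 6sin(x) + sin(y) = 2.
Take d/dx of both sides. Since y is implicitly a function of x, the chain rule attaches a y' = dy/dx factor whenever we differentiate through y.

Set F(x, y) = (left side) − (right side), so the curve is F = 0. Differentiating each term of F:
  d/dx[6sin(x)] = 6cos(x)
  d/dx[sin(y)] = y'·cos(y)
  d/dx[-2] = 0

Collecting, the y'-free part is the partial derivative in x and the y' coefficient is the partial derivative in y:
  ∂F/∂x = 6cos(x)
  ∂F/∂y = cos(y)

so d/dx[F(x, y(x))] = ∂F/∂x + (∂F/∂y)·y' = 0. Rearranging,
  dy/dx = -(∂F/∂x)/(∂F/∂y) = -(6cos(x))/(cos(y)) = -6cos(x)/cos(y)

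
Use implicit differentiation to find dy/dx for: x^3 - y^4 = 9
Differentiate both sides with respect to x, treating y as y(x). By the chain rule, any term containing y contributes a factor of y' = dy/dx when we differentiate it.

Move every term to one side and write the relation as F(x, y) = 0. Term by term,
  d/dx[x^3] = 3x^2
  d/dx[-y^4] = -4y^3·y'
  d/dx[-9] = 0

The pieces without y' make up ∂F/∂x and the coefficient of y' is ∂F/∂y:
  ∂F/∂x = 3x^2,
  ∂F/∂y = -4y^3.

Since d/dx[F] = ∂F/∂x + (∂F/∂y)·y' = 0, solve for y':
  (∂F/∂y)·y' = -∂F/∂x
  dy/dx = -(∂F/∂x)/(∂F/∂y) = -(3x^2)/(-4y^3) = 3x^2/(4y^3)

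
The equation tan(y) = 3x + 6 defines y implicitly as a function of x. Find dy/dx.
Apply d/dx to both sides, remembering that y depends on x. Each occurrence of y therefore brings in a y' = dy/dx via the chain rule.

With F(x, y) equal to the left-hand side minus the right, differentiate F term by term:
  d/dx[-3x] = -3
  d/dx[tan(y)] = y'(tan(y)^2 + 1)
  d/dx[-6] = 0
Adding these up, d/dx[F] = 0 becomes
  (-3) + (tan(y)^2 + 1)·y' = 0,
so isolating y',
  dy/dx = -(-3)/(tan(y)^2 + 1) = 3cos(y)^2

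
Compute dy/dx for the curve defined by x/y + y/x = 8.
Apply d/dx to both sides, remembering that y depends on x. Each occurrence of y therefore brings in a y' = dy/dx via the chain rule.

With F(x, y) equal to the left-hand side minus the right, differentiate F term by term:
  d/dx[x/y] = -x·y'/y^2 + 1/y
  d/dx[y/x] = y'/x - y/x^2
  d/dx[-8] = 0
Adding these up, d/dx[F] = 0 becomes
  (1/y - y/x^2) + (-x/y^2 + 1/x)·y' = 0,
so isolating y',
  dy/dx = -(1/y - y/x^2)/(-x/y^2 + 1/x)
        = -((x - y)(x + y)/(x^2y))/(-(x - y)(x + y)/(xy^2)) = y/x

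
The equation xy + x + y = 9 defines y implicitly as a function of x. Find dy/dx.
Differentiate the relation implicitly: treat y = y(x) and apply the chain rule, so every y-derivative picks up a y' = dy/dx factor.

With everything moved to the left-hand side, differentiate term by term:
  d/dx[xy] = x·y' + y
  d/dx[x] = 1
  d/dx[y] = y'
  d/dx[-9] = 0

Separating the contributions that come from x directly and those that come through y:
  without y':      y + 1
  multiplying y':  x + 1

so (y + 1) + (x + 1)·y' = 0, and therefore
  dy/dx = -(y + 1)/(x + 1) = (-y - 1)/(x + 1)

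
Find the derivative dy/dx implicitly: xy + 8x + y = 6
Apply d/dx to both sides, remembering that y depends on x. Each occurrence of y therefore brings in a y' = dy/dx via the chain rule.

With F(x, y) equal to the left-hand side minus the right, differentiate F term by term:
  d/dx[xy] = x·y' + y
  d/dx[8x] = 8
  d/dx[y] = y'
  d/dx[-6] = 0
Adding these up, d/dx[F] = 0 becomes
  (y + 8) + (x + 1)·y' = 0,
so isolating y',
  dy/dx = -(y + 8)/(x + 1) = (-y - 8)/(x + 1)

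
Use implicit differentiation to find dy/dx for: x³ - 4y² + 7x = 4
Differentiate the relation implicitly: treat y = y(x) and apply the chain rule, so every y-derivative picks up a y' = dy/dx factor.

With everything moved to the left-hand side, differentiate term by term:
  d/dx[x^3] = 3x^2
  d/dx[7x] = 7
  d/dx[-4y^2] = -8y·y'
  d/dx[-4] = 0

Separating the contributions that come from x directly and those that come through y:
  without y':      3x^2 + 7
  multiplying y':  -8y

so (3x^2 + 7) + (-8y)·y' = 0, and therefore
  dy/dx = -(3x^2 + 7)/(-8y) = (3x^2 + 7)/(8y)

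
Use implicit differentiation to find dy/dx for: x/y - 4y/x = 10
Differentiate both sides with respect to x, treating y as y(x). By the chain rule, any term containing y contributes a factor of y' = dy/dx when we differentiate it.

Move every term to one side and write the relation as F(x, y) = 0. Term by term,
  d/dx[x/y] = -x·y'/y^2 + 1/y
  d/dx[-4y/x] = -4·y'/x + 4y/x^2
  d/dx[-10] = 0

The pieces without y' make up ∂F/∂x and the coefficient of y' is ∂F/∂y:
  ∂F/∂x = 1/y + 4y/x^2,
  ∂F/∂y = -x/y^2 - 4/x.

Since d/dx[F] = ∂F/∂x + (∂F/∂y)·y' = 0, solve for y':
  (∂F/∂y)·y' = -∂F/∂x
  dy/dx = -(∂F/∂x)/(∂F/∂y) = -(1/y + 4y/x^2)/(-x/y^2 - 4/x)
        = -((x^2 + 4y^2)/(x^2y))/(-(x^2 + 4y^2)/(xy^2)) = y/x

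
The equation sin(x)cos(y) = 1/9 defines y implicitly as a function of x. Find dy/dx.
Apply d/dx to both sides, remembering that y depends on x. Each occurrence of y therefore brings in a y' = dy/dx via the chain rule.

With F(x, y) equal to the left-hand side minus the right, differentiate F term by term:
  d/dx[sin(x)·cos(y)] = -y'·sin(x)·sin(y) + cos(x)·cos(y)
  d/dx[-1/9] = 0
Adding these up, d/dx[F] = 0 becomes
  (cos(x)·cos(y)) + (-sin(x)·sin(y))·y' = 0,
so isolating y',
  dy/dx = -(cos(x)·cos(y))/(-sin(x)·sin(y)) = 1/(tan(x)·tan(y))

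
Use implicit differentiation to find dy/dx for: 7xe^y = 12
Differentiate both sides with respect to x, treating y as y(x). By the chain rule, any term containing y contributes a factor of y' = dy/dx when we differentiate it.

Move every term to one side and write the relation as F(x, y) = 0. Term by term,
  d/dx[7x·e^(y)] = 7x·y'·e^(y) + 7e^(y)
  d/dx[-12] = 0

The pieces without y' make up ∂F/∂x and the coefficient of y' is ∂F/∂y:
  ∂F/∂x = 7e^(y),
  ∂F/∂y = 7x·e^(y).

Since d/dx[F] = ∂F/∂x + (∂F/∂y)·y' = 0, solve for y':
  (∂F/∂y)·y' = -∂F/∂x
  dy/dx = -(∂F/∂x)/(∂F/∂y) = -(7e^(y))/(7x·e^(y)) = -1/x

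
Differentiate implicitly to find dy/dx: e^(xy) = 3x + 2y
Take d/dx of both sides. Since y is implicitly a function of x, the chain rule attaches a y' = dy/dx factor whenever we differentiate through y.

Set F(x, y) = (left side) − (right side), so the curve is F = 0. Differentiating each term of F:
  d/dx[-3x] = -3
  d/dx[-2y] = -2·y'
  d/dx[e^(xy)] = (x·y' + y)·e^(xy)

Collecting, the y'-free part is the partial derivative in x and the y' coefficient is the partial derivative in y:
  ∂F/∂x = y·e^(xy) - 3
  ∂F/∂y = x·e^(xy) - 2

so d/dx[F(x, y(x))] = ∂F/∂x + (∂F/∂y)·y' = 0. Rearranging,
  dy/dx = -(∂F/∂x)/(∂F/∂y) = -(y·e^(xy) - 3)/(x·e^(xy) - 2) = (-y·e^(xy) + 3)/(x·e^(xy) - 2)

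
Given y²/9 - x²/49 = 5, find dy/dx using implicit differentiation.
Take d/dx of both sides. Since y is implicitly a function of x, the chain rule attaches a y' = dy/dx factor whenever we differentiate through y.

Set F(x, y) = (left side) − (right side), so the curve is F = 0. Differentiating each term of F:
  d/dx[-x^2/49] = -2x/49
  d/dx[y^2/9] = 2y·y'/9
  d/dx[-5] = 0

Collecting, the y'-free part is the partial derivative in x and the y' coefficient is the partial derivative in y:
  ∂F/∂x = -2x/49
  ∂F/∂y = 2y/9

so d/dx[F(x, y(x))] = ∂F/∂x + (∂F/∂y)·y' = 0. Rearranging,
  dy/dx = -(∂F/∂x)/(∂F/∂y) = -(-2x/49)/(2y/9) = 9x/(49y)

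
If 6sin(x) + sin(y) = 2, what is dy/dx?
Differentiate both sides with respect to x, treating y as y(x). By the chain rule, any term containing y contributes a factor of y' = dy/dx when we differentiate it.

Move every term to one side and write the relation as F(x, y) = 0. Term by term,
  d/dx[6sin(x)] = 6cos(x)
  d/dx[sin(y)] = y'·cos(y)
  d/dx[-2] = 0

The pieces without y' make up ∂F/∂x and the coefficient of y' is ∂F/∂y:
  ∂F/∂x = 6cos(x),
  ∂F/∂y = cos(y).

Since d/dx[F] = ∂F/∂x + (∂F/∂y)·y' = 0, solve for y':
  (∂F/∂y)·y' = -∂F/∂x
  dy/dx = -(∂F/∂x)/(∂F/∂y) = -(6cos(x))/(cos(y)) = -6cos(x)/cos(y)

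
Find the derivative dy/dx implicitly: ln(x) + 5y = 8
Differentiate both sides with respect to x, treating y as y(x). By the chain rule, any term containing y contributes a factor of y' = dy/dx when we differentiate it.

Move every term to one side and write the relation as F(x, y) = 0. Term by term,
  d/dx[5y] = 5·y'
  d/dx[ln(x)] = 1/x
  d/dx[-8] = 0

The pieces without y' make up ∂F/∂x and the coefficient of y' is ∂F/∂y:
  ∂F/∂x = 1/x,
  ∂F/∂y = 5.

Since d/dx[F] = ∂F/∂x + (∂F/∂y)·y' = 0, solve for y':
  (∂F/∂y)·y' = -∂F/∂x
  dy/dx = -(∂F/∂x)/(∂F/∂y) = -(1/x)/(5) = -1/(5x)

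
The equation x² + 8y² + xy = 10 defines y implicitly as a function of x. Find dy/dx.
Take d/dx of both sides. Since y is implicitly a function of x, the chain rule attaches a y' = dy/dx factor whenever we differentiate through y.

Set F(x, y) = (left side) − (right side), so the curve is F = 0. Differentiating each term of F:
  d/dx[x^2] = 2x
  d/dx[xy] = x·y' + y
  d/dx[8y^2] = 16y·y'
  d/dx[-10] = 0

Collecting, the y'-free part is the partial derivative in x and the y' coefficient is the partial derivative in y:
  ∂F/∂x = 2x + y
  ∂F/∂y = x + 16y

so d/dx[F(x, y(x))] = ∂F/∂x + (∂F/∂y)·y' = 0. Rearranging,
  dy/dx = -(∂F/∂x)/(∂F/∂y) = -(2x + y)/(x + 16y) = (-2x - y)/(x + 16y)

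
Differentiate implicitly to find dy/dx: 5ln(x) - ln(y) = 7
Apply d/dx to both sides, remembering that y depends on x. Each occurrence of y therefore brings in a y' = dy/dx via the chain rule.

With F(x, y) equal to the left-hand side minus the right, differentiate F term by term:
  d/dx[5ln(x)] = 5/x
  d/dx[-ln(y)] = -y'/y
  d/dx[-7] = 0
Adding these up, d/dx[F] = 0 becomes
  (5/x) + (-1/y)·y' = 0,
so isolating y',
  dy/dx = -(5/x)/(-1/y) = 5y/x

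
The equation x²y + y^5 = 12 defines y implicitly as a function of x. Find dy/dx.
Take d/dx of both sides. Since y is implicitly a function of x, the chain rule attaches a y' = dy/dx factor whenever we differentiate through y.

Set F(x, y) = (left side) − (right side), so the curve is F = 0. Differentiating each term of F:
  d/dx[x^2y] = x^2·y' + 2xy
  d/dx[y^5] = 5y^4·y'
  d/dx[-12] = 0

Collecting, the y'-free part is the partial derivative in x and the y' coefficient is the partial derivative in y:
  ∂F/∂x = 2xy
  ∂F/∂y = x^2 + 5y^4

so d/dx[F(x, y(x))] = ∂F/∂x + (∂F/∂y)·y' = 0. Rearranging,
  dy/dx = -(∂F/∂x)/(∂F/∂y) = -(2xy)/(x^2 + 5y^4) = -2xy/(x^2 + 5y^4)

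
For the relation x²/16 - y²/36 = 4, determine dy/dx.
Differentiate both sides with respect to x, treating y as y(x). By the chain rule, any term containing y contributes a factor of y' = dy/dx when we differentiate it.

Move every term to one side and write the relation as F(x, y) = 0. Term by term,
  d/dx[x^2/16] = x/8
  d/dx[-y^2/36] = -y·y'/18
  d/dx[-4] = 0

The pieces without y' make up ∂F/∂x and the coefficient of y' is ∂F/∂y:
  ∂F/∂x = x/8,
  ∂F/∂y = -y/18.

Since d/dx[F] = ∂F/∂x + (∂F/∂y)·y' = 0, solve for y':
  (∂F/∂y)·y' = -∂F/∂x
  dy/dx = -(∂F/∂x)/(∂F/∂y) = -(x/8)/(-y/18) = 9x/(4y)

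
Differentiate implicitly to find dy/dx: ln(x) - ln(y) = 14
Take d/dx of both sides. Since y is implicitly a function of x, the chain rule attaches a y' = dy/dx factor whenever we differentiate through y.

Set F(x, y) = (left side) − (right side), so the curve is F = 0. Differentiating each term of F:
  d/dx[ln(x)] = 1/x
  d/dx[-ln(y)] = -y'/y
  d/dx[-14] = 0

Collecting, the y'-free part is the partial derivative in x and the y' coefficient is the partial derivative in y:
  ∂F/∂x = 1/x
  ∂F/∂y = -1/y

so d/dx[F(x, y(x))] = ∂F/∂x + (∂F/∂y)·y' = 0. Rearranging,
  dy/dx = -(∂F/∂x)/(∂F/∂y) = -(1/x)/(-1/y) = y/x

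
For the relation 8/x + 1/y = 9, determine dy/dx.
Apply d/dx to both sides, remembering that y depends on x. Each occurrence of y therefore brings in a y' = dy/dx via the chain rule.

With F(x, y) equal to the left-hand side minus the right, differentiate F term by term:
  d/dx[1/y] = -y'/y^2
  d/dx[8/x] = -8/x^2
  d/dx[-9] = 0
Adding these up, d/dx[F] = 0 becomes
  (-8/x^2) + (-1/y^2)·y' = 0,
so isolating y',
  dy/dx = -(-8/x^2)/(-1/y^2) = -8y^2/x^2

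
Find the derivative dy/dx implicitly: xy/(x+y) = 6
Take d/dx of both sides. Since y is implicitly a function of x, the chain rule attaches a y' = dy/dx factor whenever we differentiate through y.

Set F(x, y) = (left side) − (right side), so the curve is F = 0. Differentiating each term of F:
  d/dx[xy/(x + y)] = xy(-y' - 1)/(x + y)^2 + x·y'/(x + y) + y/(x + y)
  d/dx[-6] = 0

Collecting, the y'-free part is the partial derivative in x and the y' coefficient is the partial derivative in y:
  ∂F/∂x = -xy/(x + y)^2 + y/(x + y)
  ∂F/∂y = -xy/(x + y)^2 + x/(x + y)

so d/dx[F(x, y(x))] = ∂F/∂x + (∂F/∂y)·y' = 0. Rearranging,
  dy/dx = -(∂F/∂x)/(∂F/∂y) = -(-xy/(x + y)^2 + y/(x + y))/(-xy/(x + y)^2 + x/(x + y))
        = -(y^2/(x + y)^2)/(x^2/(x + y)^2) = -y^2/x^2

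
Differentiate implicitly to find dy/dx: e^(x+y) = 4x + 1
Differentiate both sides with respect to x, treating y as y(x). By the chain rule, any term containing y contributes a factor of y' = dy/dx when we differentiate it.

Move every term to one side and write the relation as F(x, y) = 0. Term by term,
  d/dx[-4x] = -4
  d/dx[e^(x + y)] = (y' + 1)·e^(x + y)
  d/dx[-1] = 0

The pieces without y' make up ∂F/∂x and the coefficient of y' is ∂F/∂y:
  ∂F/∂x = e^(x + y) - 4,
  ∂F/∂y = e^(x + y).

Since d/dx[F] = ∂F/∂x + (∂F/∂y)·y' = 0, solve for y':
  (∂F/∂y)·y' = -∂F/∂x
  dy/dx = -(∂F/∂x)/(∂F/∂y) = -(e^(x + y) - 4)/(e^(x + y)) = 4e^(-x - y) - 1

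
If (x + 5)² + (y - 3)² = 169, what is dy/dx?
Differentiate both sides with respect to x, treating y as y(x). By the chain rule, any term containing y contributes a factor of y' = dy/dx when we differentiate it.

Move every term to one side and write the relation as F(x, y) = 0. Term by term,
  d/dx[(x + 5)^2] = 2x + 10
  d/dx[(y - 3)^2] = 2·y'(y - 3)
  d/dx[-169] = 0

The pieces without y' make up ∂F/∂x and the coefficient of y' is ∂F/∂y:
  ∂F/∂x = 2x + 10,
  ∂F/∂y = 2y - 6.

Since d/dx[F] = ∂F/∂x + (∂F/∂y)·y' = 0, solve for y':
  (∂F/∂y)·y' = -∂F/∂x
  dy/dx = -(∂F/∂x)/(∂F/∂y) = -(2x + 10)/(2y - 6) = (-x - 5)/(y - 3)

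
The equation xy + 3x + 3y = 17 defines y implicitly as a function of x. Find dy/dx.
Take d/dx of both sides. Since y is implicitly a function of x, the chain rule attaches a y' = dy/dx factor whenever we differentiate through y.

Set F(x, y) = (left side) − (right side), so the curve is F = 0. Differentiating each term of F:
  d/dx[xy] = x·y' + y
  d/dx[3x] = 3
  d/dx[3y] = 3·y'
  d/dx[-17] = 0

Collecting, the y'-free part is the partial derivative in x and the y' coefficient is the partial derivative in y:
  ∂F/∂x = y + 3
  ∂F/∂y = x + 3

so d/dx[F(x, y(x))] = ∂F/∂x + (∂F/∂y)·y' = 0. Rearranging,
  dy/dx = -(∂F/∂x)/(∂F/∂y) = -(y + 3)/(x + 3) = (-y - 3)/(x + 3)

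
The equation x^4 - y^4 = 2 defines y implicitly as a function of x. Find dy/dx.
Differentiate the relation implicitly: treat y = y(x) and apply the chain rule, so every y-derivative picks up a y' = dy/dx factor.

With everything moved to the left-hand side, differentiate term by term:
  d/dx[x^4] = 4x^3
  d/dx[-y^4] = -4y^3·y'
  d/dx[-2] = 0

Separating the contributions that come from x directly and those that come through y:
  without y':      4x^3
  multiplying y':  -4y^3

so (4x^3) + (-4y^3)·y' = 0, and therefore
  dy/dx = -(4x^3)/(-4y^3) = x^3/y^3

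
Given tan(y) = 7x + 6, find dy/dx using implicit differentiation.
Differentiate both sides with respect to x, treating y as y(x). By the chain rule, any term containing y contributes a factor of y' = dy/dx when we differentiate it.

Move every term to one side and write the relation as F(x, y) = 0. Term by term,
  d/dx[-7x] = -7
  d/dx[tan(y)] = y'(tan(y)^2 + 1)
  d/dx[-6] = 0

The pieces without y' make up ∂F/∂x and the coefficient of y' is ∂F/∂y:
  ∂F/∂x = -7,
  ∂F/∂y = tan(y)^2 + 1.

Since d/dx[F] = ∂F/∂x + (∂F/∂y)·y' = 0, solve for y':
  (∂F/∂y)·y' = -∂F/∂x
  dy/dx = -(∂F/∂x)/(∂F/∂y) = -(-7)/(tan(y)^2 + 1) = 7cos(y)^2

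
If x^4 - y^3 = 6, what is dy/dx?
Apply d/dx to both sides, remembering that y depends on x. Each occurrence of y therefore brings in a y' = dy/dx via the chain rule.

With F(x, y) equal to the left-hand side minus the right, differentiate F term by term:
  d/dx[x^4] = 4x^3
  d/dx[-y^3] = -3y^2·y'
  d/dx[-6] = 0
Adding these up, d/dx[F] = 0 becomes
  (4x^3) + (-3y^2)·y' = 0,
so isolating y',
  dy/dx = -(4x^3)/(-3y^2) = 4x^3/(3y^2)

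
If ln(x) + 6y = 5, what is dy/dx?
Differentiate the relation implicitly: treat y = y(x) and apply the chain rule, so every y-derivative picks up a y' = dy/dx factor.

With everything moved to the left-hand side, differentiate term by term:
  d/dx[6y] = 6·y'
  d/dx[ln(x)] = 1/x
  d/dx[-5] = 0

Separating the contributions that come from x directly and those that come through y:
  without y':      1/x
  multiplying y':  6

so (1/x) + (6)·y' = 0, and therefore
  dy/dx = -(1/x)/(6) = -1/(6x)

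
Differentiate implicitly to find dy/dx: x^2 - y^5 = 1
Apply d/dx to both sides, remembering that y depends on x. Each occurrence of y therefore brings in a y' = dy/dx via the chain rule.

With F(x, y) equal to the left-hand side minus the right, differentiate F term by term:
  d/dx[x^2] = 2x
  d/dx[-y^5] = -5y^4·y'
  d/dx[-1] = 0
Adding these up, d/dx[F] = 0 becomes
  (2x) + (-5y^4)·y' = 0,
so isolating y',
  dy/dx = -(2x)/(-5y^4) = 2x/(5y^4)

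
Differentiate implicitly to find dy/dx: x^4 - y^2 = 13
Differentiate both sides with respect to x, treating y as y(x). By the chain rule, any term containing y contributes a factor of y' = dy/dx when we differentiate it.

Move every term to one side and write the relation as F(x, y) = 0. Term by term,
  d/dx[x^4] = 4x^3
  d/dx[-y^2] = -2y·y'
  d/dx[-13] = 0

The pieces without y' make up ∂F/∂x and the coefficient of y' is ∂F/∂y:
  ∂F/∂x = 4x^3,
  ∂F/∂y = -2y.

Since d/dx[F] = ∂F/∂x + (∂F/∂y)·y' = 0, solve for y':
  (∂F/∂y)·y' = -∂F/∂x
  dy/dx = -(∂F/∂x)/(∂F/∂y) = -(4x^3)/(-2y) = 2x^3/y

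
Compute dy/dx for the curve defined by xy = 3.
Take d/dx of both sides. Since y is implicitly a function of x, the chain rule attaches a y' = dy/dx factor whenever we differentiate through y.

Set F(x, y) = (left side) − (right side), so the curve is F = 0. Differentiating each term of F:
  d/dx[xy] = x·y' + y
  d/dx[-3] = 0

Collecting, the y'-free part is the partial derivative in x and the y' coefficient is the partial derivative in y:
  ∂F/∂x = y
  ∂F/∂y = x

so d/dx[F(x, y(x))] = ∂F/∂x + (∂F/∂y)·y' = 0. Rearranging,
  dy/dx = -(∂F/∂x)/(∂F/∂y) = -(y)/(x) = -y/x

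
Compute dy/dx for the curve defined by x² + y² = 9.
Differentiate both sides with respect to x, treating y as y(x). By the chain rule, any term containing y contributes a factor of y' = dy/dx when we differentiate it.

Move every term to one side and write the relation as F(x, y) = 0. Term by term,
  d/dx[x^2] = 2x
  d/dx[y^2] = 2y·y'
  d/dx[-9] = 0

The pieces without y' make up ∂F/∂x and the coefficient of y' is ∂F/∂y:
  ∂F/∂x = 2x,
  ∂F/∂y = 2y.

Since d/dx[F] = ∂F/∂x + (∂F/∂y)·y' = 0, solve for y':
  (∂F/∂y)·y' = -∂F/∂x
  dy/dx = -(∂F/∂x)/(∂F/∂y) = -(2x)/(2y) = -x/y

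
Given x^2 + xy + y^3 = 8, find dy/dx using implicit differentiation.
Take d/dx of both sides. Since y is implicitly a function of x, the chain rule attaches a y' = dy/dx factor whenever we differentiate through y.

Set F(x, y) = (left side) − (right side), so the curve is F = 0. Differentiating each term of F:
  d/dx[x^2] = 2x
  d/dx[xy] = x·y' + y
  d/dx[y^3] = 3y^2·y'
  d/dx[-8] = 0

Collecting, the y'-free part is the partial derivative in x and the y' coefficient is the partial derivative in y:
  ∂F/∂x = 2x + y
  ∂F/∂y = x + 3y^2

so d/dx[F(x, y(x))] = ∂F/∂x + (∂F/∂y)·y' = 0. Rearranging,
  dy/dx = -(∂F/∂x)/(∂F/∂y) = -(2x + y)/(x + 3y^2) = (-2x - y)/(x + 3y^2)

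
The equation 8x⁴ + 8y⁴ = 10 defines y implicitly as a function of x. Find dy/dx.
Apply d/dx to both sides, remembering that y depends on x. Each occurrence of y therefore brings in a y' = dy/dx via the chain rule.

With F(x, y) equal to the left-hand side minus the right, differentiate F term by term:
  d/dx[8x^4] = 32x^3
  d/dx[8y^4] = 32y^3·y'
  d/dx[-10] = 0
Adding these up, d/dx[F] = 0 becomes
  (32x^3) + (32y^3)·y' = 0,
so isolating y',
  dy/dx = -(32x^3)/(32y^3) = -x^3/y^3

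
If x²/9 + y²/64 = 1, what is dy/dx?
Differentiate the relation implicitly: treat y = y(x) and apply the chain rule, so every y-derivative picks up a y' = dy/dx factor.

With everything moved to the left-hand side, differentiate term by term:
  d/dx[x^2/9] = 2x/9
  d/dx[y^2/64] = y·y'/32
  d/dx[-1] = 0

Separating the contributions that come from x directly and those that come through y:
  without y':      2x/9
  multiplying y':  y/32

so (2x/9) + (y/32)·y' = 0, and therefore
  dy/dx = -(2x/9)/(y/32) = -64x/(9y)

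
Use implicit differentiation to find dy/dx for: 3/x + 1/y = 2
Apply d/dx to both sides, remembering that y depends on x. Each occurrence of y therefore brings in a y' = dy/dx via the chain rule.

With F(x, y) equal to the left-hand side minus the right, differentiate F term by term:
  d/dx[1/y] = -y'/y^2
  d/dx[3/x] = -3/x^2
  d/dx[-2] = 0
Adding these up, d/dx[F] = 0 becomes
  (-3/x^2) + (-1/y^2)·y' = 0,
so isolating y',
  dy/dx = -(-3/x^2)/(-1/y^2) = -3y^2/x^2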